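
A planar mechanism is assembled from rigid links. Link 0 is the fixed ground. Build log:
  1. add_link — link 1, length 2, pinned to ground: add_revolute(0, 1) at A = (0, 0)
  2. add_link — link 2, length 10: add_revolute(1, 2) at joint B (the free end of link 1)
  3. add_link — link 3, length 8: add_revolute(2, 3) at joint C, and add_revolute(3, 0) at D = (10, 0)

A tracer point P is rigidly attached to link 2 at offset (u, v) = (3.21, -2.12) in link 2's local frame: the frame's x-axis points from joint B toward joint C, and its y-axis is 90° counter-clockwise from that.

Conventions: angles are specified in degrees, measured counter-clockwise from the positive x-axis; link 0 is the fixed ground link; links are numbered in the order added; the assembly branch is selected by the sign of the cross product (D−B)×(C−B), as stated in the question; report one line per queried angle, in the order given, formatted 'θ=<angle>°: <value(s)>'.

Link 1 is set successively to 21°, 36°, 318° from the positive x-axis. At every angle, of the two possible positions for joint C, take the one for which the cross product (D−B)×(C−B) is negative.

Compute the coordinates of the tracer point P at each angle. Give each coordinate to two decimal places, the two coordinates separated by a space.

A=(0,0), D=(10.00,0)
θ=21°: B = A + 2.00·(cos21°, sin21°) = (1.8672, 0.7167)
θ=21°: |BD| = 8.1644
θ=21°: circle(B,10.00) ∩ circle(D,8.00): a=6.2869, h=7.7766
θ=21°:   candidates: C₊=(8.8125,7.9114) cross=63.491; C₋=(7.4471,-7.5817) cross=-63.491
θ=21°:   branch - wants cross < 0 → take C=(7.4471,-7.5817) (cross=-63.491)
θ=21°: ex = (C−B)/|BC| = (0.5580,-0.8298); ey = (0.8298,0.5580)
θ=21°: P = B + 3.21·ex + -2.12·ey = (1.8990,-3.1300)
θ=36°: B = A + 2.00·(cos36°, sin36°) = (1.6180, 1.1756)
θ=36°: |BD| = 8.4640
θ=36°: circle(B,10.00) ∩ circle(D,8.00): a=6.3587, h=7.7180
θ=36°:   candidates: C₊=(8.9870,7.9356) cross=65.325; C₋=(6.8431,-7.3508) cross=-65.325
θ=36°:   branch - wants cross < 0 → take C=(6.8431,-7.3508) (cross=-65.325)
θ=36°: ex = (C−B)/|BC| = (0.5225,-0.8526); ey = (0.8526,0.5225)
θ=36°: P = B + 3.21·ex + -2.12·ey = (1.4877,-2.6691)
θ=318°: B = A + 2.00·(cos318°, sin318°) = (1.4863, -1.3383)
θ=318°: |BD| = 8.6182
θ=318°: circle(B,10.00) ∩ circle(D,8.00): a=6.3977, h=7.6857
θ=318°:   candidates: C₊=(6.6130,7.2476) cross=66.237; C₋=(8.9998,-7.9372) cross=-66.237
θ=318°:   branch - wants cross < 0 → take C=(8.9998,-7.9372) (cross=-66.237)
θ=318°: ex = (C−B)/|BC| = (0.7514,-0.6599); ey = (0.6599,0.7514)
θ=318°: P = B + 3.21·ex + -2.12·ey = (2.4992,-5.0494)

θ=21°: 1.90 -3.13
θ=36°: 1.49 -2.67
θ=318°: 2.50 -5.05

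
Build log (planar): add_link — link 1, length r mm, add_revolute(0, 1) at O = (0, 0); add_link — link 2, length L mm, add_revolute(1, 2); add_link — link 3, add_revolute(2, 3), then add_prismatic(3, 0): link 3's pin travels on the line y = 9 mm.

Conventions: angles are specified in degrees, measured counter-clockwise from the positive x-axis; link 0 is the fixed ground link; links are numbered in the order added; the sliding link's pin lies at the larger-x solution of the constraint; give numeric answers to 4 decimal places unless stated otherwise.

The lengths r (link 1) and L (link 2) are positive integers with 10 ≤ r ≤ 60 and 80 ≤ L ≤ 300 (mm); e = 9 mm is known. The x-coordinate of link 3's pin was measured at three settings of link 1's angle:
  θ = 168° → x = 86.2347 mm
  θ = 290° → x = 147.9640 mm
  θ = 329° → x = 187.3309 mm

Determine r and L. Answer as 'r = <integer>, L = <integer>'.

constraint per measurement: (x − r cos θ)² + (r sin θ − e)² = L²
subtracting the θ₁ and θ₂ equations cancels the r² and L² terms:
r = (x₁² − x₂²) / (2[(x₁cos θ₁ + e sin θ₁) − (x₂cos θ₂ + e sin θ₂)]) = 58.0001 → r = 58
L² = (x₁ − r cos θ₁)² + (r sin θ₁ − e)² = 20448.9944 → L = 143.0000 → L = 143
check at θ₃=329°: x = 187.3309 (printed 187.3309) ✓

r = 58, L = 143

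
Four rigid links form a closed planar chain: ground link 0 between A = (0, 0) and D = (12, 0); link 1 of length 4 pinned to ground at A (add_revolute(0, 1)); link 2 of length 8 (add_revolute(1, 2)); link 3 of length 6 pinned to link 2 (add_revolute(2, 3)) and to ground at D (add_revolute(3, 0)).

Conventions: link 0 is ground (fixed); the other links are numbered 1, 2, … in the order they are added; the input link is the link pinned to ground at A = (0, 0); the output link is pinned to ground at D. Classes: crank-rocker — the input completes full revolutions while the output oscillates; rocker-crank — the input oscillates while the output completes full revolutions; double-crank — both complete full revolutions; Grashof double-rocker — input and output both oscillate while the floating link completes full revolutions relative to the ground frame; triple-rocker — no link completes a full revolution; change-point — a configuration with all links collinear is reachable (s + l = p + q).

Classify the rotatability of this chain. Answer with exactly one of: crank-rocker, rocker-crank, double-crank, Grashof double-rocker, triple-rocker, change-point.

lengths: ground=12, input=4, coupler=8, output=6
sorted: s=4 (shortest), l=12 (longest), p+q=14
s + l = 16 vs p + q = 14
s + l > p + q → non-Grashof → no link fully rotates → triple-rocker

triple-rocker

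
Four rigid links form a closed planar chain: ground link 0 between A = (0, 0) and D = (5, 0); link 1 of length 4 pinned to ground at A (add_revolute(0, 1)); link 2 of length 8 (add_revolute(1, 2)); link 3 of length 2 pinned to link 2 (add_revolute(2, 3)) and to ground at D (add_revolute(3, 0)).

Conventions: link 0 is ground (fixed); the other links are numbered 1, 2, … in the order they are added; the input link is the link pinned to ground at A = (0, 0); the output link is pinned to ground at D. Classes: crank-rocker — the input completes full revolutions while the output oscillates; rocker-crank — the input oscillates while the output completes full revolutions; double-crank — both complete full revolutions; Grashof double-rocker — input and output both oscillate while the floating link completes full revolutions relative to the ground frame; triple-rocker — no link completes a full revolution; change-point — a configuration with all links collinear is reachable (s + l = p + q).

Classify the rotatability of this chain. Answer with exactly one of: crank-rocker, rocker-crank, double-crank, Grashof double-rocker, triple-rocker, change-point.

lengths: ground=5, input=4, coupler=8, output=2
sorted: s=2 (shortest), l=8 (longest), p+q=9
s + l = 10 vs p + q = 9
s + l > p + q → non-Grashof → no link fully rotates → triple-rocker

triple-rocker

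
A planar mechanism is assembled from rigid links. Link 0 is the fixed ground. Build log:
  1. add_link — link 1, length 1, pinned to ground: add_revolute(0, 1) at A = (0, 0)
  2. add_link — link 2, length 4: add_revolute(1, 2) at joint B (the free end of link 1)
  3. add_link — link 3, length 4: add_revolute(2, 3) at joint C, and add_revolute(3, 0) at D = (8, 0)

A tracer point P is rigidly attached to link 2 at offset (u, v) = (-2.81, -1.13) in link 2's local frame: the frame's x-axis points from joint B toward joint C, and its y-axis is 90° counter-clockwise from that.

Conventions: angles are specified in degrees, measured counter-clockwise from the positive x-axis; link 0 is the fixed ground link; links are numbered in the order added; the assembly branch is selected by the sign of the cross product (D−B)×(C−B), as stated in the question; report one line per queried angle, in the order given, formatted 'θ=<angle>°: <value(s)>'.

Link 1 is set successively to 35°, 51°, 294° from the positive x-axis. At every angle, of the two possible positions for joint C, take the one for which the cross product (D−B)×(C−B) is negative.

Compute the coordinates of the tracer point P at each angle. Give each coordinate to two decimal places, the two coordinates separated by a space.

A=(0,0), D=(8.00,0)
θ=35°: B = A + 1.00·(cos35°, sin35°) = (0.8192, 0.5736)
θ=35°: |BD| = 7.2037
θ=35°: circle(B,4.00) ∩ circle(D,4.00): a=3.6019, h=1.7397
θ=35°:   candidates: C₊=(4.5481,2.0210) cross=12.532; C₋=(4.2711,-1.4474) cross=-12.532
θ=35°:   branch - wants cross < 0 → take C=(4.2711,-1.4474) (cross=-12.532)
θ=35°: ex = (C−B)/|BC| = (0.8630,-0.5052); ey = (0.5052,0.8630)
θ=35°: P = B + -2.81·ex + -1.13·ey = (-2.1767,1.0182)
θ=51°: B = A + 1.00·(cos51°, sin51°) = (0.6293, 0.7771)
θ=51°: |BD| = 7.4115
θ=51°: circle(B,4.00) ∩ circle(D,4.00): a=3.7058, h=1.5057
θ=51°:   candidates: C₊=(4.4725,1.8860) cross=11.160; C₋=(4.1568,-1.1089) cross=-11.160
θ=51°:   branch - wants cross < 0 → take C=(4.1568,-1.1089) (cross=-11.160)
θ=51°: ex = (C−B)/|BC| = (0.8819,-0.4715); ey = (0.4715,0.8819)
θ=51°: P = B + -2.81·ex + -1.13·ey = (-2.3815,1.1056)
θ=294°: B = A + 1.00·(cos294°, sin294°) = (0.4067, -0.9135)
θ=294°: |BD| = 7.6480
θ=294°: circle(B,4.00) ∩ circle(D,4.00): a=3.8240, h=1.1734
θ=294°:   candidates: C₊=(4.0632,0.7083) cross=8.974; C₋=(4.3435,-1.6218) cross=-8.974
θ=294°:   branch - wants cross < 0 → take C=(4.3435,-1.6218) (cross=-8.974)
θ=294°: ex = (C−B)/|BC| = (0.9842,-0.1771); ey = (0.1771,0.9842)
θ=294°: P = B + -2.81·ex + -1.13·ey = (-2.5589,-1.5281)

θ=35°: -2.18 1.02
θ=51°: -2.38 1.11
θ=294°: -2.56 -1.53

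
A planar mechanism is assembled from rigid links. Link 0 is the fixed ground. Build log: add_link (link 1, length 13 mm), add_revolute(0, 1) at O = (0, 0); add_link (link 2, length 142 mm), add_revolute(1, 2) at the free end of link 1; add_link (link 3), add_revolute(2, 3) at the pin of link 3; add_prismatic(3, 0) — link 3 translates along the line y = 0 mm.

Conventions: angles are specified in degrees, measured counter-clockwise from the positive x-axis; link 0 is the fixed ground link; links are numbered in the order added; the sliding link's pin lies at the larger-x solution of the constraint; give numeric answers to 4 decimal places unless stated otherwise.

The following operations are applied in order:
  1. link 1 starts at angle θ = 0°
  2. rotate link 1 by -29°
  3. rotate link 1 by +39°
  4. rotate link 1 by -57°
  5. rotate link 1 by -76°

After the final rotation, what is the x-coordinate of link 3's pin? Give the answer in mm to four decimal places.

geometry: r = 13 mm, L = 142 mm, e = 0 mm; θ starts at 0°
rotate link 1 by -29°: θ ← 0° -29° = -29°
rotate link 1 by +39°: θ ← -29° +39° = 10°
rotate link 1 by -57°: θ ← 10° -57° = -47°
rotate link 1 by -76°: θ ← -47° -76° = -123°
crank pin P = (r cos θ, r sin θ) = (-7.080307, -10.902717)
h = r sin θ − e = -10.902717 − 0 = -10.902717
x = r cos θ + √(L² − h²) = -7.080307 + 141.580828 = 134.500520

134.5005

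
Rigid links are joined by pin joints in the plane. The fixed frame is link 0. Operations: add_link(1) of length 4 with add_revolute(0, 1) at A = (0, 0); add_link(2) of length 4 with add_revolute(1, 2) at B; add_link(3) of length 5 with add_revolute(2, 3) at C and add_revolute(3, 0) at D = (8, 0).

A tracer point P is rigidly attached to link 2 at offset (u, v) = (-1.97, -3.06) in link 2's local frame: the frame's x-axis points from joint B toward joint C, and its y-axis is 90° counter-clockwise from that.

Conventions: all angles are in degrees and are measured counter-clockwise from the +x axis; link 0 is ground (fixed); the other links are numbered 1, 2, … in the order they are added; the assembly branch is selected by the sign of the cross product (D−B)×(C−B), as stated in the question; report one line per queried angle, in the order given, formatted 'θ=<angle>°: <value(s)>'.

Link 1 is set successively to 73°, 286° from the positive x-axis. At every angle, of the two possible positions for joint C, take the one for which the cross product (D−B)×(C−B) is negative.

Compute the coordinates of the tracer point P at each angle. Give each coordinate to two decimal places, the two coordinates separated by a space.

A=(0,0), D=(8.00,0)
θ=73°: B = A + 4.00·(cos73°, sin73°) = (1.1695, 3.8252)
θ=73°: |BD| = 7.8287
θ=73°: circle(B,4.00) ∩ circle(D,5.00): a=3.3395, h=2.2017
θ=73°:   candidates: C₊=(5.1590,4.1145) cross=17.237; C₋=(3.0074,0.2725) cross=-17.237
θ=73°:   branch - wants cross < 0 → take C=(3.0074,0.2725) (cross=-17.237)
θ=73°: ex = (C−B)/|BC| = (0.4595,-0.8882); ey = (0.8882,0.4595)
θ=73°: P = B + -1.97·ex + -3.06·ey = (-2.4535,4.1689)
θ=286°: B = A + 4.00·(cos286°, sin286°) = (1.1025, -3.8450)
θ=286°: |BD| = 7.8968
θ=286°: circle(B,4.00) ∩ circle(D,5.00): a=3.3785, h=2.1414
θ=286°:   candidates: C₊=(3.0109,-0.3296) cross=16.910; C₋=(5.0962,-4.0704) cross=-16.910
θ=286°:   branch - wants cross < 0 → take C=(5.0962,-4.0704) (cross=-16.910)
θ=286°: ex = (C−B)/|BC| = (0.9984,-0.0563); ey = (0.0563,0.9984)
θ=286°: P = B + -1.97·ex + -3.06·ey = (-1.0367,-6.7892)

θ=73°: -2.45 4.17
θ=286°: -1.04 -6.79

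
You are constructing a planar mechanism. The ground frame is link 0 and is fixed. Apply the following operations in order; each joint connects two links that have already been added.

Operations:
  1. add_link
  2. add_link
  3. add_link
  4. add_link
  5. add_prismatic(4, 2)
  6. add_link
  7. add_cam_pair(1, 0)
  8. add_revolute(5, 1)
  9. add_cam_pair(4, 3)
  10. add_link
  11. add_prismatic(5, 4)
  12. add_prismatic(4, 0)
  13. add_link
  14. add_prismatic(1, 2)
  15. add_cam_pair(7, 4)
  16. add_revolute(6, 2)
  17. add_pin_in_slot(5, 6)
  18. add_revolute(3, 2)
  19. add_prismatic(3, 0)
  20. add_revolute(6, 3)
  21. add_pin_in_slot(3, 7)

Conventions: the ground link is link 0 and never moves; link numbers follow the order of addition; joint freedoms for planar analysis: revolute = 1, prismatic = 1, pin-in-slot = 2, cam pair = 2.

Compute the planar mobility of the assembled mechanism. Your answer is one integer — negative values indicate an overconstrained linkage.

ground; <1,0,0>
#1 <2,0,0>
#2 <3,0,0>
#3 <4,0,0>
#4 <5,0,0>
P:4↔2 J1 <5,1,0>
#5 <6,1,0>
C:1↔0 J2 <6,1,1>
R:5↔1 J1 <6,2,1>
C:4↔3 J2 <6,2,2>
#6 <7,2,2>
P:5↔4 J1 <7,3,2>
P:4↔0 J1 <7,4,2>
#7 <8,4,2>
P:1↔2 J1 <8,5,2>
C:7↔4 J2 <8,5,3>
R:6↔2 J1 <8,6,3>
PS:5↔6 J2 <8,6,4>
R:3↔2 J1 <8,7,4>
P:3↔0 J1 <8,8,4>
R:6↔3 J1 <8,9,4>
PS:3↔7 J2 <8,9,5>
3×7 − 2×9 − 1×5 = -2

M = -2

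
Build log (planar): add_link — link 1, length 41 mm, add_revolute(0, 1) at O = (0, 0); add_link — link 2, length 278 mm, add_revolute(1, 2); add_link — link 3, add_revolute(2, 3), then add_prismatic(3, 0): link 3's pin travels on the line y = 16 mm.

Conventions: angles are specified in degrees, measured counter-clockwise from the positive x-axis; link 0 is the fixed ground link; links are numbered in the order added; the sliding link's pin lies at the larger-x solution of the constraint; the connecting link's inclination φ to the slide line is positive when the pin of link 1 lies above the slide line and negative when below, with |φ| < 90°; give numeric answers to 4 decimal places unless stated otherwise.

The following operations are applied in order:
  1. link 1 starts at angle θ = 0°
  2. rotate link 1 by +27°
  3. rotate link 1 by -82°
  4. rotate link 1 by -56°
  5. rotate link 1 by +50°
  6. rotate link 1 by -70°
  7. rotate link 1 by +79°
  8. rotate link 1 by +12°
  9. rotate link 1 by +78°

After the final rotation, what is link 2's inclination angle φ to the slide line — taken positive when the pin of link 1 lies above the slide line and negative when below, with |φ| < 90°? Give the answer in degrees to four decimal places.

geometry: r = 41 mm, L = 278 mm, e = 16 mm; θ starts at 0°
rotate link 1 by +27°: θ ← 0° +27° = 27°
rotate link 1 by -82°: θ ← 27° -82° = -55°
rotate link 1 by -56°: θ ← -55° -56° = -111°
rotate link 1 by +50°: θ ← -111° +50° = -61°
rotate link 1 by -70°: θ ← -61° -70° = -131°
rotate link 1 by +79°: θ ← -131° +79° = -52°
rotate link 1 by +12°: θ ← -52° +12° = -40°
rotate link 1 by +78°: θ ← -40° +78° = 38°
h = r sin θ − e = 25.242120 − 16 = 9.242120
sin φ = h / L = 9.242120 / 278 = 0.03324504
φ = arcsin(0.03324504) = 1.905151°

1.9052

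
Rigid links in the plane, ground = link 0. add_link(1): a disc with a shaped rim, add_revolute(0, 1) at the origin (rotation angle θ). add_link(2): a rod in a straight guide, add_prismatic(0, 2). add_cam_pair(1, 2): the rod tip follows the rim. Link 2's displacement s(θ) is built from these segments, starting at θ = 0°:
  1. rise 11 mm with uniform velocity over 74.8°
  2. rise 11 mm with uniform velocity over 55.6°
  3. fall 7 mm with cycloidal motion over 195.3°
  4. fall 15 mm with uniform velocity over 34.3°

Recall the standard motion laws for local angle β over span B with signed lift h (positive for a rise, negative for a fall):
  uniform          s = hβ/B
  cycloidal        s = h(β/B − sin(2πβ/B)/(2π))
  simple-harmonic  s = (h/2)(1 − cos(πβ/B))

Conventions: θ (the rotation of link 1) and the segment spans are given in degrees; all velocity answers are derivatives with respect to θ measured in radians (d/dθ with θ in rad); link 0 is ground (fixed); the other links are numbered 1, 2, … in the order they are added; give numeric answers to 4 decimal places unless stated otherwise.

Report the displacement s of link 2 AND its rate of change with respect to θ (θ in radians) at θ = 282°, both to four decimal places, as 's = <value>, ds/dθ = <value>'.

segment 1 (0° to 74.8°, uniform, h = 11) is passed completely: s = 0.0000 + (11) = 11.0000
segment 2 (74.8° to 130.4°, uniform, h = 11) is passed completely: s = 11.0000 + (11) = 22.0000
θ = 282° falls in segment 3 (130.4° to 325.7°, cycloidal, h = -7): β = 282 − 130.4 = 151.6°, B = 195.3°; Δs = -7·(0.7762 − sin(2π·0.7762)/(2π)) = -6.5327; s = 22.0000 − 6.5327 = 15.4673
velocity in seg [130.4°–325.7°] (cycloidal), θ in radians: β = 151.6° = 2.6459 rad, B = 195.3° = 3.4086 rad; ds/dθ = (h/B)(1 − cos(2πβ/B)) = ((-7)/3.4086)(1 − cos(2π·0.7762)) = -1.716542 mm/rad

s = 15.4673, ds/dθ = -1.7165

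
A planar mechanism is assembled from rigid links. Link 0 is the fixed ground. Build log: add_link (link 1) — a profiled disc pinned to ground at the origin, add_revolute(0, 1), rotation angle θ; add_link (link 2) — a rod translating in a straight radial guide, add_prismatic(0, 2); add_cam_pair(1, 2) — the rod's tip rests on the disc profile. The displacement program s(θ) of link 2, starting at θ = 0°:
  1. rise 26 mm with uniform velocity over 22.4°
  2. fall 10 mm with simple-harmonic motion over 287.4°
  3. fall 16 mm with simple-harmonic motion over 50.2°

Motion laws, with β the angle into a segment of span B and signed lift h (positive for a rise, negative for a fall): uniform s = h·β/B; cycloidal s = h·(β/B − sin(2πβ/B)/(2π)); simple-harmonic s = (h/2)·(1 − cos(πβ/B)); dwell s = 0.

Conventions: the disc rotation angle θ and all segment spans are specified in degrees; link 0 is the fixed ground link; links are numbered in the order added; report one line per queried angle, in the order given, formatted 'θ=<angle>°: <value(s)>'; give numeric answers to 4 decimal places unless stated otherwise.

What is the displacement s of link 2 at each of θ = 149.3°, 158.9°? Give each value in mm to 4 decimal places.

seg 1 [0°–22.4°] uniform, h=26: full span → s += 26 → s = 26.0000
seg 2 [22.4°–309.8°] simple-harmonic, h=-10: θ=149.3° here. β=126.9, B=287.4. -10/2·(1 − cos(π·0.4415)) = -4.0869 → s = 21.9131
seg 2 [22.4°–309.8°] simple-harmonic, h=-10: θ=158.9° here. β=136.5, B=287.4. -10/2·(1 − cos(π·0.4749)) = -4.6069 → s = 21.3931

θ=149.3°: 21.9131
θ=158.9°: 21.3931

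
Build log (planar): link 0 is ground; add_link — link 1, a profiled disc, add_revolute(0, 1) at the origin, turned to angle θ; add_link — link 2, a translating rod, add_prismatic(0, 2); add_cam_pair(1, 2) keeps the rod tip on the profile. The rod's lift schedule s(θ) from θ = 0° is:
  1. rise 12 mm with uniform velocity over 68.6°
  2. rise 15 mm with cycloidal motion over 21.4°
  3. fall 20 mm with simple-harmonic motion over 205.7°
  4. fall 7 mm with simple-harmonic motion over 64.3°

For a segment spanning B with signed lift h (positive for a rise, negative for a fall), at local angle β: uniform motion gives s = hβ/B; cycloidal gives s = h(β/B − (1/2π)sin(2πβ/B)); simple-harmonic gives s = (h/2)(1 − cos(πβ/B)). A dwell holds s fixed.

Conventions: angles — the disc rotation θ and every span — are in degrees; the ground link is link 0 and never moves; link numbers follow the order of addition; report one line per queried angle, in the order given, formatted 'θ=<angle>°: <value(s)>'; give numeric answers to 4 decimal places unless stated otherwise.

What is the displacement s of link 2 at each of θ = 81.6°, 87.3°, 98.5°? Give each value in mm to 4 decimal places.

seg 1 [0°–68.6°] uniform, h=12: full span → s += 12 → s = 12.0000
seg 2 [68.6°–90°] cycloidal, h=15: θ=81.6° here. β=13, B=21.4. 15·(0.6075 − sin(2π·0.6075)/(2π)) = 10.6045 → s = 22.6045
seg 2 [68.6°–90°] cycloidal, h=15: θ=87.3° here. β=18.7, B=21.4. 15·(0.8738 − sin(2π·0.8738)/(2π)) = 14.8079 → s = 26.8079
seg 2 [68.6°–90°] cycloidal, h=15: full span → s += 15 → s = 27.0000
seg 3 [90°–295.7°] simple-harmonic, h=-20: θ=98.5° here. β=8.5, B=205.7. -20/2·(1 − cos(π·0.0413)) = -0.0841 → s = 26.9159

θ=81.6°: 22.6045
θ=87.3°: 26.8079
θ=98.5°: 26.9159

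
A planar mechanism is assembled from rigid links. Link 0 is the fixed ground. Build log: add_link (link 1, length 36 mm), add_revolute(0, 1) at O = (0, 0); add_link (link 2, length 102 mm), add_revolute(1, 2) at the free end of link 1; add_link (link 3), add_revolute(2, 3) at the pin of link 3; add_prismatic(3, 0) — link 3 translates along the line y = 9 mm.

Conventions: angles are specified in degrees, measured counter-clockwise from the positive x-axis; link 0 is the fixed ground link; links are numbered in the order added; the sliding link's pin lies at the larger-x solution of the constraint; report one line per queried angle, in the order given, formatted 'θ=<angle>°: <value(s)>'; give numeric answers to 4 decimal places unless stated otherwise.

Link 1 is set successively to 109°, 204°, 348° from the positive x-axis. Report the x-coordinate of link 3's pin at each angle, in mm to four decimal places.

geometry: r = 36 mm, L = 102 mm, e = 9 mm
θ=109°: crank pin P = (r cos θ, r sin θ) = (-11.720454, 34.038669)
θ=109°: h = r sin θ − e = 34.038669 − 9 = 25.038669
θ=109°: x = r cos θ + √(L² − h²) = -11.720454 + 98.879043 = 87.158589
θ=204°: crank pin P = (r cos θ, r sin θ) = (-32.887636, -14.642519)
θ=204°: h = r sin θ − e = -14.642519 − 9 = -23.642519
θ=204°: x = r cos θ + √(L² − h²) = -32.887636 + 99.222131 = 66.334495
θ=348°: crank pin P = (r cos θ, r sin θ) = (35.213314, -7.484821)
θ=348°: h = r sin θ − e = -7.484821 − 9 = -16.484821
θ=348°: x = r cos θ + √(L² − h²) = 35.213314 + 100.659081 = 135.872395

θ=109°: 87.1586
θ=204°: 66.3345
θ=348°: 135.8724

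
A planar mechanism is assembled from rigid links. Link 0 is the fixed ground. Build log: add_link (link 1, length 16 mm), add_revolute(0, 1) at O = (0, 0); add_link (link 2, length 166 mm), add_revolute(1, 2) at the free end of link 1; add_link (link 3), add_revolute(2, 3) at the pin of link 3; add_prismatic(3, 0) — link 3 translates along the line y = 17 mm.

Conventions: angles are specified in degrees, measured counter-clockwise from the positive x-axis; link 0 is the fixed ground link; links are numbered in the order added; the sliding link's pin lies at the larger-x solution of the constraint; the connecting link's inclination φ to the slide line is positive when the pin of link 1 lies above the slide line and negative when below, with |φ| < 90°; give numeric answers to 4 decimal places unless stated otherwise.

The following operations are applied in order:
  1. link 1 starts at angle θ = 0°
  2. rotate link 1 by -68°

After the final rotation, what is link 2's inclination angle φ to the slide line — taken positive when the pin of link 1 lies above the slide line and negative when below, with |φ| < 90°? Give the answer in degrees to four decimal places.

geometry: r = 16 mm, L = 166 mm, e = 17 mm; θ starts at 0°
rotate link 1 by -68°: θ ← 0° -68° = -68°
h = r sin θ − e = -14.834942 − 17 = -31.834942
sin φ = h / L = -31.834942 / 166 = -0.19177676
φ = arcsin(-0.19177676) = -11.056492°

-11.0565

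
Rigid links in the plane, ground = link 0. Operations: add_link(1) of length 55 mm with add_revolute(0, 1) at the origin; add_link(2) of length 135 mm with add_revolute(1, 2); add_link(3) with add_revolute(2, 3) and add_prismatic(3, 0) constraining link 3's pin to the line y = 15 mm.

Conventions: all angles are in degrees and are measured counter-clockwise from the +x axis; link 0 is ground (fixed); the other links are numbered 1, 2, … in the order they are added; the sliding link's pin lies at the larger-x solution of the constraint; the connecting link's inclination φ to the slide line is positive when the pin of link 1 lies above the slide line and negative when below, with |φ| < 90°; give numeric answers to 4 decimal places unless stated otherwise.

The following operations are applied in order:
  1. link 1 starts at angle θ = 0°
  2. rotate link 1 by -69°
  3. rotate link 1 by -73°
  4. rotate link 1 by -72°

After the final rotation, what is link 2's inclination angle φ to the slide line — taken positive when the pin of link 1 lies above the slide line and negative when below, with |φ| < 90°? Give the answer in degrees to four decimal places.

geometry: r = 55 mm, L = 135 mm, e = 15 mm; θ starts at 0°
rotate link 1 by -69°: θ ← 0° -69° = -69°
rotate link 1 by -73°: θ ← -69° -73° = -142°
rotate link 1 by -72°: θ ← -142° -72° = -214°
h = r sin θ − e = 30.755610 − 15 = 15.755610
sin φ = h / L = 15.755610 / 135 = 0.11670822
φ = arcsin(0.11670822) = 6.702162°

6.7022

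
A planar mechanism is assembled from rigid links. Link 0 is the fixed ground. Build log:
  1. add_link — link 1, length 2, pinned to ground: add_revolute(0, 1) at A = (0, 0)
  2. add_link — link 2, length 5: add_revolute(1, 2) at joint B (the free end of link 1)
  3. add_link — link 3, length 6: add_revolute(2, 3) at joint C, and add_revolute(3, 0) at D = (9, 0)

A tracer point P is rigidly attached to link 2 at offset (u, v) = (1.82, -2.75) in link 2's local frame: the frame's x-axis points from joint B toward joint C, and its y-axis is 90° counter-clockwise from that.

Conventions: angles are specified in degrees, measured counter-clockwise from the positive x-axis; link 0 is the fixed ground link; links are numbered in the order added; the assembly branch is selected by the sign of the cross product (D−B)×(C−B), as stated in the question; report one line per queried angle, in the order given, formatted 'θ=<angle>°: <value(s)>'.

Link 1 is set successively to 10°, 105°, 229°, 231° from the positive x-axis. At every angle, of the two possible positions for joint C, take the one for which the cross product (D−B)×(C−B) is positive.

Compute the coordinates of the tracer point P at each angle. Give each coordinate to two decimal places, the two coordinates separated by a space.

A=(0,0), D=(9.00,0)
θ=10°: B = A + 2.00·(cos10°, sin10°) = (1.9696, 0.3473)
θ=10°: |BD| = 7.0390
θ=10°: circle(B,5.00) ∩ circle(D,6.00): a=2.7381, h=4.1836
θ=10°:   candidates: C₊=(4.9108,4.3907) cross=29.448; C₋=(4.4980,-3.9663) cross=-29.448
θ=10°:   branch + wants cross > 0 → take C=(4.9108,4.3907) (cross=29.448)
θ=10°: ex = (C−B)/|BC| = (0.5882,0.8087); ey = (-0.8087,0.5882)
θ=10°: P = B + 1.82·ex + -2.75·ey = (5.2641,0.2014)
θ=105°: B = A + 2.00·(cos105°, sin105°) = (-0.5176, 1.9319)
θ=105°: |BD| = 9.7117
θ=105°: circle(B,5.00) ∩ circle(D,6.00): a=4.2895, h=2.5690
θ=105°:   candidates: C₊=(4.1972,3.5963) cross=24.950; C₋=(3.1751,-1.4391) cross=-24.950
θ=105°:   branch + wants cross > 0 → take C=(4.1972,3.5963) (cross=24.950)
θ=105°: ex = (C−B)/|BC| = (0.9430,0.3329); ey = (-0.3329,0.9430)
θ=105°: P = B + 1.82·ex + -2.75·ey = (2.1140,-0.0555)
θ=229°: B = A + 2.00·(cos229°, sin229°) = (-1.3121, -1.5094)
θ=229°: |BD| = 10.4220
θ=229°: circle(B,5.00) ∩ circle(D,6.00): a=4.6833, h=1.7513
θ=229°:   candidates: C₊=(3.0681,0.9017) cross=18.252; C₋=(3.5754,-2.5640) cross=-18.252
θ=229°:   branch + wants cross > 0 → take C=(3.0681,0.9017) (cross=18.252)
θ=229°: ex = (C−B)/|BC| = (0.8761,0.4822); ey = (-0.4822,0.8761)
θ=229°: P = B + 1.82·ex + -2.75·ey = (1.6084,-3.0409)
θ=231°: B = A + 2.00·(cos231°, sin231°) = (-1.2586, -1.5543)
θ=231°: |BD| = 10.3757
θ=231°: circle(B,5.00) ∩ circle(D,6.00): a=4.6578, h=1.8180
θ=231°:   candidates: C₊=(3.0742,0.9409) cross=18.863; C₋=(3.6189,-2.6540) cross=-18.863
θ=231°:   branch + wants cross > 0 → take C=(3.0742,0.9409) (cross=18.863)
θ=231°: ex = (C−B)/|BC| = (0.8666,0.4990); ey = (-0.4990,0.8666)
θ=231°: P = B + 1.82·ex + -2.75·ey = (1.6909,-3.0291)

θ=10°: 5.26 0.20
θ=105°: 2.11 -0.06
θ=229°: 1.61 -3.04
θ=231°: 1.69 -3.03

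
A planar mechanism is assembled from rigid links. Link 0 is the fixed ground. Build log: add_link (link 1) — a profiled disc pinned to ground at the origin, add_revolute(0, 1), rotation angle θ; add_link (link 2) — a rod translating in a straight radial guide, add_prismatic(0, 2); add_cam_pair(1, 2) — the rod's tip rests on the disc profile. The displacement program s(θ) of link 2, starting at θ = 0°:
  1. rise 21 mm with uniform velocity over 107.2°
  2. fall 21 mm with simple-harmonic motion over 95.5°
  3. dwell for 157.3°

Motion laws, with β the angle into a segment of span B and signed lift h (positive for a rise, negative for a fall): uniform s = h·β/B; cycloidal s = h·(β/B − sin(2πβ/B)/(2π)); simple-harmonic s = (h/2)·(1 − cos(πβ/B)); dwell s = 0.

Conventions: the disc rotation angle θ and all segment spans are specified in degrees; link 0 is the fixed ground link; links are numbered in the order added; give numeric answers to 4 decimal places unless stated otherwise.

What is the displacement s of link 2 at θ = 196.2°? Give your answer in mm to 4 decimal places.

seg 1 [0°–107.2°] uniform, h=21: full span → s += 21 → s = 21.0000
seg 2 [107.2°–202.7°] simple-harmonic, h=-21: θ=196.2° here. β=89, B=95.5. -21/2·(1 − cos(π·0.9319)) = -20.7609 → s = 0.2391

0.2391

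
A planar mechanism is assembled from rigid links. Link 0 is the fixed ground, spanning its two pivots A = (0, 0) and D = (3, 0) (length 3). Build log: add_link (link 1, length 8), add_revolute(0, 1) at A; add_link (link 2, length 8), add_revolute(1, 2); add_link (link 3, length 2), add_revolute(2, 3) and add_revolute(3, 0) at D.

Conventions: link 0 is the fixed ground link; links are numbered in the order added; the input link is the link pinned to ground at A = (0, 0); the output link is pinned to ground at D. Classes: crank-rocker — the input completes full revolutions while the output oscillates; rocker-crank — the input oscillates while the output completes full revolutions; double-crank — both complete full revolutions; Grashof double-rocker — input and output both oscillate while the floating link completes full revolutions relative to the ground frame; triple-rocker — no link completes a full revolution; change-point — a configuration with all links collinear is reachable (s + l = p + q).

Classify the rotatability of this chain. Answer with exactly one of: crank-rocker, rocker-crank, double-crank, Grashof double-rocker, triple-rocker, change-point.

lengths: ground=3, input=8, coupler=8, output=2
sorted: s=2 (shortest), l=8 (longest), p+q=11
s + l = 10 vs p + q = 11
s + l < p + q (Grashof) with shortest = output link → rocker-crank

rocker-crank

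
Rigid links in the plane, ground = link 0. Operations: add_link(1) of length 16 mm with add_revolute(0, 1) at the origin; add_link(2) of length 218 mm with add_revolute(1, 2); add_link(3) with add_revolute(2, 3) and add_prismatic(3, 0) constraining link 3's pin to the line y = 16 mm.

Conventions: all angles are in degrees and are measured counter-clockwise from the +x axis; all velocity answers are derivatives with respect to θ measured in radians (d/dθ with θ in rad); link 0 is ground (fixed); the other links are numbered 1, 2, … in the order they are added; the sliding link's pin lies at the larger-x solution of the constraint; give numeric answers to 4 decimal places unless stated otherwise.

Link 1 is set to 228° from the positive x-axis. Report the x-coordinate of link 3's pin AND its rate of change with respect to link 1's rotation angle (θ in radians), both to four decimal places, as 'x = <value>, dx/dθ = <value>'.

geometry: r = 16 mm, L = 218 mm, e = 16 mm
crank pin P = (r cos θ, r sin θ) = (-10.706090, -11.890317)
h = r sin θ − e = -11.890317 − 16 = -27.890317
x = r cos θ + √(L² − h²) = -10.706090 + 216.208534 = 205.502444
dx/dθ = −r sin θ − h·r cos θ/√(L² − h²) (θ in radians; h = -27.890317) = 10.509261

x = 205.5024, dx/dθ = 10.5093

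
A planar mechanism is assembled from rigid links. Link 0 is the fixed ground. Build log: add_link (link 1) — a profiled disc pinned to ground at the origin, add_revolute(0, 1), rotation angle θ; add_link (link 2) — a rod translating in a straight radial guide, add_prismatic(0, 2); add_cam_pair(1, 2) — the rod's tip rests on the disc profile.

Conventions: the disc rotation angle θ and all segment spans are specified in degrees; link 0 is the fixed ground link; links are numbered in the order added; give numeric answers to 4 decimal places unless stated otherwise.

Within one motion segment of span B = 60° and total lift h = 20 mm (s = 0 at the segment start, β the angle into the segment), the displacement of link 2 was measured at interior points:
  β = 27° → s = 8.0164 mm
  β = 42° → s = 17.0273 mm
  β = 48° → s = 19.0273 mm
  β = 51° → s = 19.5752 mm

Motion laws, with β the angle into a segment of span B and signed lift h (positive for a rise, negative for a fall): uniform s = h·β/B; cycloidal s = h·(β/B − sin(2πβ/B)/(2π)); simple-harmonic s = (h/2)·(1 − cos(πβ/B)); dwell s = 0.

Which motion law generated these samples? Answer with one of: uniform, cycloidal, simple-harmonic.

candidates at β/B = r: uniform s = h·r (linear in β); cycloidal s = h·(r − sin(2πr)/(2π)); simple-harmonic s = (h/2)(1 − cos(πr))
β=27°: printed 8.0164 | uniform 9.0000, cycloidal 8.0164, simple-harmonic 8.4357
β=42°: printed 17.0273 | uniform 14.0000, cycloidal 17.0273, simple-harmonic 15.8779
β=48°: printed 19.0273 | uniform 16.0000, cycloidal 19.0273, simple-harmonic 18.0902
β=51°: printed 19.5752 | uniform 17.0000, cycloidal 19.5752, simple-harmonic 18.9101
only one law matches every sample → cycloidal

cycloidal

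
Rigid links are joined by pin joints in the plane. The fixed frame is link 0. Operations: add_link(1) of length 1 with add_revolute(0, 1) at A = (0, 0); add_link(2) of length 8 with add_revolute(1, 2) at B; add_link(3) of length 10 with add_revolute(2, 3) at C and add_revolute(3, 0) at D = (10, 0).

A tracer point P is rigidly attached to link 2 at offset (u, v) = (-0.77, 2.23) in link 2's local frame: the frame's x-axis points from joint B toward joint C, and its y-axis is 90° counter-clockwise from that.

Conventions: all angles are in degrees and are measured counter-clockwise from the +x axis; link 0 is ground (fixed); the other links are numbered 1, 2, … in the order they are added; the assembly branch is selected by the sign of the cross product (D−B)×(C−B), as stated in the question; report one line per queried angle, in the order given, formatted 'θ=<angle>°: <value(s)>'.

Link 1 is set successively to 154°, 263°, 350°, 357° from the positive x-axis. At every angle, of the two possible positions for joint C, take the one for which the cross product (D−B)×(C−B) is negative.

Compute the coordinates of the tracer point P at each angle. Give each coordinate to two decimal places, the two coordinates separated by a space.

A=(0,0), D=(10.00,0)
θ=154°: B = A + 1.00·(cos154°, sin154°) = (-0.8988, 0.4384)
θ=154°: |BD| = 10.9076
θ=154°: circle(B,8.00) ∩ circle(D,10.00): a=3.8036, h=7.0380
θ=154°:   candidates: C₊=(3.1846,7.3178) cross=76.767; C₋=(2.6189,-6.7468) cross=-76.767
θ=154°:   branch - wants cross < 0 → take C=(2.6189,-6.7468) (cross=-76.767)
θ=154°: ex = (C−B)/|BC| = (0.4397,-0.8981); ey = (0.8981,0.4397)
θ=154°: P = B + -0.77·ex + 2.23·ey = (0.7655,2.1105)
θ=263°: B = A + 1.00·(cos263°, sin263°) = (-0.1219, -0.9925)
θ=263°: |BD| = 10.1704
θ=263°: circle(B,8.00) ∩ circle(D,10.00): a=3.3154, h=7.2807
θ=263°:   candidates: C₊=(2.4671,6.5769) cross=74.048; C₋=(3.8882,-7.9149) cross=-74.048
θ=263°:   branch - wants cross < 0 → take C=(3.8882,-7.9149) (cross=-74.048)
θ=263°: ex = (C−B)/|BC| = (0.5013,-0.8653); ey = (0.8653,0.5013)
θ=263°: P = B + -0.77·ex + 2.23·ey = (1.4218,0.7915)
θ=350°: B = A + 1.00·(cos350°, sin350°) = (0.9848, -0.1736)
θ=350°: |BD| = 9.0169
θ=350°: circle(B,8.00) ∩ circle(D,10.00): a=2.5122, h=7.5953
θ=350°:   candidates: C₊=(3.3502,7.4686) cross=68.486; C₋=(3.6428,-7.7192) cross=-68.486
θ=350°:   branch - wants cross < 0 → take C=(3.6428,-7.7192) (cross=-68.486)
θ=350°: ex = (C−B)/|BC| = (0.3322,-0.9432); ey = (0.9432,0.3322)
θ=350°: P = B + -0.77·ex + 2.23·ey = (2.8323,1.2935)
θ=357°: B = A + 1.00·(cos357°, sin357°) = (0.9986, -0.0523)
θ=357°: |BD| = 9.0015
θ=357°: circle(B,8.00) ∩ circle(D,10.00): a=2.5011, h=7.5990
θ=357°:   candidates: C₊=(3.4555,7.5611) cross=68.402; C₋=(3.5439,-7.6366) cross=-68.402
θ=357°:   branch - wants cross < 0 → take C=(3.5439,-7.6366) (cross=-68.402)
θ=357°: ex = (C−B)/|BC| = (0.3182,-0.9480); ey = (0.9480,0.3182)
θ=357°: P = B + -0.77·ex + 2.23·ey = (2.8678,1.3871)

θ=154°: 0.77 2.11
θ=263°: 1.42 0.79
θ=350°: 2.83 1.29
θ=357°: 2.87 1.39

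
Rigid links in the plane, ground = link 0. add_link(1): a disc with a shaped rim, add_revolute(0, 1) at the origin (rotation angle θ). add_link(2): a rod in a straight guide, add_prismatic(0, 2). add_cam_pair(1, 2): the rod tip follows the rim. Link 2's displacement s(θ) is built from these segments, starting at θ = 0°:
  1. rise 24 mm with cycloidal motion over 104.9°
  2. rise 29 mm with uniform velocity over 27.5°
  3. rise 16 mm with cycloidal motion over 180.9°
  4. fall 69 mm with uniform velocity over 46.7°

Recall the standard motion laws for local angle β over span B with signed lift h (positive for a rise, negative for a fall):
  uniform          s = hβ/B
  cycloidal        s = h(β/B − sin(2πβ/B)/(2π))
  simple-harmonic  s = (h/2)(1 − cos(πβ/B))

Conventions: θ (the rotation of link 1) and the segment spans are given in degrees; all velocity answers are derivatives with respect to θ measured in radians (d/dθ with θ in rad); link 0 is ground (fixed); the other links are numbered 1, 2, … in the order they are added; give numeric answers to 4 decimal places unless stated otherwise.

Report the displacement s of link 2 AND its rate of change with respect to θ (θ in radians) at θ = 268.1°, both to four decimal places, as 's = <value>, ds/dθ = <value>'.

segment 1 (0° to 104.9°, cycloidal, h = 24) is passed completely: s = 0.0000 + (24) = 24.0000
segment 2 (104.9° to 132.4°, uniform, h = 29) is passed completely: s = 24.0000 + (29) = 53.0000
θ = 268.1° falls in segment 3 (132.4° to 313.3°, cycloidal, h = 16): β = 268.1 − 132.4 = 135.7°, B = 180.9°; Δs = 16·(0.7501 − sin(2π·0.7501)/(2π)) = 14.5487; s = 53.0000 + 14.5487 = 67.5487
velocity in seg [132.4°–313.3°] (cycloidal), θ in radians: β = 135.7° = 2.3684 rad, B = 180.9° = 3.1573 rad; ds/dθ = (h/B)(1 − cos(2πβ/B)) = (16/3.1573)(1 − cos(2π·0.7501)) = 5.063220 mm/rad

s = 67.5487, ds/dθ = 5.0632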